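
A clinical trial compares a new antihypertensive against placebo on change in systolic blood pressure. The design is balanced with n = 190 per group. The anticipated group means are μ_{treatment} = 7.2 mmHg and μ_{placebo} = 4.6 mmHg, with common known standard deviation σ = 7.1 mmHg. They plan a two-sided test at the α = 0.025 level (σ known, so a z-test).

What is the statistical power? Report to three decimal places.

Standardized effect: d = |μ_{treatment} − μ_{placebo}| / σ = |7.2 − 4.6| / 7.1 = 0.3662
Noncentrality parameter: δ = d·√(n/2) = 0.3662 × √(190/2) = 3.5692
Critical value for a two-sided test at α = 0.025: z_{α/2} = 2.241.
Power = Φ(δ − 2.241) + Φ(−δ − 2.241) = Φ(1.328) + Φ(-5.811) = 0.9079 + 0.0000 = 0.9079.

Power ≈ 0.908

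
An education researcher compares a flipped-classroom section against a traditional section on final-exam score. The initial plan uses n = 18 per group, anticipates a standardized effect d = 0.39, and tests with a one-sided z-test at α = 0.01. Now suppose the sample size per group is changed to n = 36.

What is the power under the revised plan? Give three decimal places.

Power ≈ 0.251

With n = 36 per group: δ = d·√(n/2) = 0.39 × √(36/2) = 1.6546. Critical value z_{0.01} = 2.326.
Revised power = P(Z > 2.326 − δ) = Φ(-0.672) = 0.2509.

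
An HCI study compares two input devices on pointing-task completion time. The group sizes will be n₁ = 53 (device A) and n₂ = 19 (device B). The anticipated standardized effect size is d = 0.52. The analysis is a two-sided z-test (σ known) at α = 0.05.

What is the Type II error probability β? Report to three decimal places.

β ≈ 0.506

Noncentrality parameter: δ = d / √(1/n₁ + 1/n₂) = 0.52 / √(1/53 + 1/19) = 1.9447
Critical value for a two-sided test at α = 0.05: z_{α/2} = 1.960.
Power = Φ(δ − 1.960) + Φ(−δ − 1.960) = Φ(-0.015) + Φ(-3.905) = 0.4939 + 0.0000 = 0.4940.
Type II error: β = 1 − power = 1 − 0.4940 = 0.5060.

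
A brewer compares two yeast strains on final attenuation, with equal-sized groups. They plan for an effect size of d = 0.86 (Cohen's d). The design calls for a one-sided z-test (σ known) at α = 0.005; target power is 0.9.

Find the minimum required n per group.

n = 41 per group

Set Φ(δ − 2.576) = 0.9; then δ − 2.576 = Φ⁻¹(0.9) = 1.282, giving δ = 3.857.
δ = d·√(n/2) ⇒ n = 2(δ/d)² = 2 × (3.857 / 0.86)² = 40.24.
Round up to the next whole unit.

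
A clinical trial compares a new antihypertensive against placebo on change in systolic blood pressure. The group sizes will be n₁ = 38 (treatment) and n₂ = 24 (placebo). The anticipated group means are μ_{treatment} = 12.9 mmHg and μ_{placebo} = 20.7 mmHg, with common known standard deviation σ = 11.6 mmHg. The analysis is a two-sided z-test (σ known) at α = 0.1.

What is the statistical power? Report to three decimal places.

Power ≈ 0.825

Standardized effect: d = |μ_{treatment} − μ_{placebo}| / σ = |12.9 − 20.7| / 11.6 = 0.6724
Noncentrality parameter: δ = d / √(1/n₁ + 1/n₂) = 0.6724 / √(1/38 + 1/24) = 2.5789
Critical value for a two-sided test at α = 0.1: z_{α/2} = 1.645.
Power = Φ(δ − 1.645) + Φ(−δ − 1.645) = Φ(0.934) + Φ(-4.224) = 0.8249 + 0.0000 = 0.8249.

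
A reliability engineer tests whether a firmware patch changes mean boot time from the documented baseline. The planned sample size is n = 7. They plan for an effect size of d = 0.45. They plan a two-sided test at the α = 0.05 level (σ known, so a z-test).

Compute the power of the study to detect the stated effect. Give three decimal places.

Noncentrality parameter: δ = d·√n = 0.45 × √7 = 1.1906
Two-sided α = 0.05 → critical value z_{0.025} = 1.960.
Power = Φ(δ − 1.960) + Φ(−δ − 1.960) = Φ(-0.769) + Φ(-3.151) = 0.2208 + 0.0008 = 0.2216.

Power ≈ 0.222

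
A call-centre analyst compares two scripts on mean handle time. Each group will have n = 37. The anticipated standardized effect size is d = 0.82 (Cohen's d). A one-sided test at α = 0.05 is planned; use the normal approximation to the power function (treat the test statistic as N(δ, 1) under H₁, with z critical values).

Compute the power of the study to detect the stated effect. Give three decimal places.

Power ≈ 0.970

Noncentrality parameter: δ = d·√(n/2) = 0.82 × √(37/2) = 3.5270
One-sided α = 0.05 → critical value z_{0.05} = 1.645.
Power = Φ(δ − 1.645) = Φ(1.882) = 0.9701.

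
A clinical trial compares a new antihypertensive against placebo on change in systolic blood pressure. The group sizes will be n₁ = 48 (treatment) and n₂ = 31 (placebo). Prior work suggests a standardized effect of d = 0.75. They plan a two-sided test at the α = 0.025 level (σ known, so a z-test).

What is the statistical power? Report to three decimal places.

Power ≈ 0.845

Noncentrality parameter: δ = d / √(1/n₁ + 1/n₂) = 0.75 / √(1/48 + 1/31) = 3.2550
Critical value for a two-sided test at α = 0.025: z_{α/2} = 2.241.
Power = Φ(δ − 2.241) + Φ(−δ − 2.241) = Φ(1.014) + Φ(-5.496) = 0.8446 + 0.0000 = 0.8446.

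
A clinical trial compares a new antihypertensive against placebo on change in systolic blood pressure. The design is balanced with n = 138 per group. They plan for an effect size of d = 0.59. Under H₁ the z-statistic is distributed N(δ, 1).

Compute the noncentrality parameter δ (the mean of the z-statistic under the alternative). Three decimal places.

δ ≈ 4.901

The noncentrality parameter scales effect size by the design's sample-size factor: δ = d·√(n/2) = 0.59 × √(138/2) = 4.9009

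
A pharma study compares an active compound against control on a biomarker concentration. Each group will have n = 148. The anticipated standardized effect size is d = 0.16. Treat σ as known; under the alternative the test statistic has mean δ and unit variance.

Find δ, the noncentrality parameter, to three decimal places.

The noncentrality parameter scales effect size by the design's sample-size factor: δ = d·√(n/2) = 0.16 × √(148/2) = 1.3764

δ ≈ 1.376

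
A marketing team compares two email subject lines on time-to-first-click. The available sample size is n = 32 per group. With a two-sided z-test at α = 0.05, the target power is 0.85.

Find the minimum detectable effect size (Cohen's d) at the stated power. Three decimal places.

Required noncentrality: δ = z_{0.025} + z_{0.15} = 1.960 + 1.036 = 2.996.
(Lower-tail contribution to power is negligible for δ > 0.)
δ = d·√(n/2) ⇒ d = δ/√(n/2) = 2.996/√(32/2) = 0.7491.

d ≈ 0.749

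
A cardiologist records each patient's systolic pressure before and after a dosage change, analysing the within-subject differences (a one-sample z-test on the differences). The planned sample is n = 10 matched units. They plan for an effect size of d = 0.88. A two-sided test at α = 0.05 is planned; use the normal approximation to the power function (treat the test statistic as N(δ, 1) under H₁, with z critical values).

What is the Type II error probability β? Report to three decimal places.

Noncentrality parameter: δ = d·√n = 0.88 × √10 = 2.7828
Critical value for a two-sided test at α = 0.05: z_{α/2} = 1.960.
Power = Φ(δ − 1.960) + Φ(−δ − 1.960) = Φ(0.823) + Φ(-4.743) = 0.7947 + 0.0000 = 0.7947.
Type II error: β = 1 − power = 1 − 0.7947 = 0.2053.

β ≈ 0.205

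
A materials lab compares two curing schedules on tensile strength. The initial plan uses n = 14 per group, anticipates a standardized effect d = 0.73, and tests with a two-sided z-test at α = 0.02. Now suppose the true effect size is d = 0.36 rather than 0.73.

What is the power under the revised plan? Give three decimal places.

With d = 0.36: δ = d·√(n/2) = 0.36 × √(14/2) = 0.9525. Critical value z_{0.01} = 2.326.
Revised power = Φ(δ − 2.326) + Φ(−δ − 2.326) = Φ(-1.374) + Φ(-3.279) = 0.0847 + 0.0005 = 0.0853.

Power ≈ 0.085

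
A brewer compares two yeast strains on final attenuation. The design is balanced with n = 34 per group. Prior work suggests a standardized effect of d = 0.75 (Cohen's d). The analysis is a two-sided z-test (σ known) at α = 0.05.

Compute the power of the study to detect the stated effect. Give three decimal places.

Power ≈ 0.871

Noncentrality parameter: δ = d·√(n/2) = 0.75 × √(34/2) = 3.0923
Two-sided α = 0.05 → critical value z_{0.025} = 1.960.
Power = Φ(δ − 1.960) + Φ(−δ − 1.960) = Φ(1.132) + Φ(-5.052) = 0.8713 + 0.0000 = 0.8713.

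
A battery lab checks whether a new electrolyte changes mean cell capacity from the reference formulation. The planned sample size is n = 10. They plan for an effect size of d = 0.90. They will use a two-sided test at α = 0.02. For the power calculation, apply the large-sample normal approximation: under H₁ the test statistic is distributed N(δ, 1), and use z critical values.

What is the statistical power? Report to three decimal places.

Noncentrality parameter: δ = d·√n = 0.90 × √10 = 2.8460
Critical value for a two-sided test at α = 0.02: z_{α/2} = 2.326.
Power = Φ(δ − 2.326) + Φ(−δ − 2.326) = Φ(0.520) + Φ(-5.172) = 0.6984 + 0.0000 = 0.6984.

Power ≈ 0.698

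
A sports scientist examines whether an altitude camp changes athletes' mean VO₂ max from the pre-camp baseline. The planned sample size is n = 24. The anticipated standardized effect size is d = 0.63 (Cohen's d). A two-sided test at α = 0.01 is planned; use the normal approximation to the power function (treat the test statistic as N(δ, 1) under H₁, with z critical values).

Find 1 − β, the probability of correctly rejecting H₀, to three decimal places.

Power ≈ 0.695

Noncentrality parameter: δ = d·√n = 0.63 × √24 = 3.0864
Two-sided α = 0.01 → critical value z_{0.005} = 2.576.
Power = Φ(δ − 2.576) + Φ(−δ − 2.576) = Φ(0.511) + Φ(-5.662) = 0.6952 + 0.0000 = 0.6952.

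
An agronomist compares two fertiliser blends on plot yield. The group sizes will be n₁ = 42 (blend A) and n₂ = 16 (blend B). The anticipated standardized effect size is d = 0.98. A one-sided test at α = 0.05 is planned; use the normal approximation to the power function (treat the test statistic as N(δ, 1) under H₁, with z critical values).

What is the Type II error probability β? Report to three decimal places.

β ≈ 0.045

Noncentrality parameter: δ = d / √(1/n₁ + 1/n₂) = 0.98 / √(1/42 + 1/16) = 3.3358
Critical value for a one-sided test at α = 0.05: z_α = 1.645.
Power = Φ(δ − 1.645) = Φ(1.691) = 0.9546.
Type II error: β = 1 − power = 1 − 0.9546 = 0.0454.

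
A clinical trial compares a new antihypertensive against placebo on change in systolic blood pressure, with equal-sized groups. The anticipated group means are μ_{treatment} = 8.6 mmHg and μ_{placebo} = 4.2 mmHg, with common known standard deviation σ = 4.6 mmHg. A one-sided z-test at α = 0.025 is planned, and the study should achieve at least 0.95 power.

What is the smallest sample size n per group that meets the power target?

Standardized effect: d = |μ_{treatment} − μ_{placebo}| / σ = |8.6 − 4.2| / 4.6 = 0.9565
Set Φ(δ − 1.960) = 0.95; then δ − 1.960 = Φ⁻¹(0.95) = 1.645, giving δ = 3.605.
δ = d·√(n/2) ⇒ n = 2(δ/d)² = 2 × (3.605 / 0.9565)² = 28.41.
Rounding up, n = 29 per group.

n = 29 per group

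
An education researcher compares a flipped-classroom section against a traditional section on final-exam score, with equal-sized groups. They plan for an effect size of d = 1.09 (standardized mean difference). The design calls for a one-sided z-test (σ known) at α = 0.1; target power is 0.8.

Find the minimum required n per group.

Set Φ(δ − 1.282) = 0.8; then δ − 1.282 = Φ⁻¹(0.8) = 0.842, giving δ = 2.123.
δ = d·√(n/2) ⇒ n = 2(δ/d)² = 2 × (2.123 / 1.09)² = 7.59.
Rounding up, n = 8 per group.

n = 8 per group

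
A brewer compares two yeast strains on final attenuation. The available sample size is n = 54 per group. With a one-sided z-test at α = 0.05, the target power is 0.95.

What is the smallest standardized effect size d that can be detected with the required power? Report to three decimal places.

d ≈ 0.633

Required noncentrality: δ = z_{0.05} + z_{0.05} = 1.645 + 1.645 = 3.290.
δ = d·√(n/2) ⇒ d = δ/√(n/2) = 3.290/√(54/2) = 0.6331.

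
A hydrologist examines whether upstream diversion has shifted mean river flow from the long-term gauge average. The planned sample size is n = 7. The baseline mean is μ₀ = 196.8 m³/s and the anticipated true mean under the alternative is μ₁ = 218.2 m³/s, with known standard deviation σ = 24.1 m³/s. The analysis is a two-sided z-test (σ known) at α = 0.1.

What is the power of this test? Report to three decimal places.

Standardized effect: d = |μ₁ − μ₀| / σ = |218.2 − 196.8| / 24.1 = 0.8880
Noncentrality parameter: δ = d·√n = 0.8880 × √7 = 2.3493
Critical value for a two-sided test at α = 0.1: z_{α/2} = 1.645.
Power = Φ(δ − 1.645) + Φ(−δ − 1.645) = Φ(0.704) + Φ(-3.994) = 0.7594 + 0.0000 = 0.7595.

Power ≈ 0.759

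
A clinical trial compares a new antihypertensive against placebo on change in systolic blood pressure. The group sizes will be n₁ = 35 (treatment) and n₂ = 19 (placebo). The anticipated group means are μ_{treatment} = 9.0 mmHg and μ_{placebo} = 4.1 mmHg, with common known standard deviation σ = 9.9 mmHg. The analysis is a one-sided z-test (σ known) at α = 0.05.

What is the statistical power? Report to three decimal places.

Standardized effect: d = |μ_{treatment} − μ_{placebo}| / σ = |9.0 − 4.1| / 9.9 = 0.4949
Noncentrality parameter: δ = d / √(1/n₁ + 1/n₂) = 0.4949 / √(1/35 + 1/19) = 1.7369
Critical value for a one-sided test at α = 0.05: z_α = 1.645.
Power = Φ(δ − 1.645) = Φ(0.092) = 0.5367.

Power ≈ 0.537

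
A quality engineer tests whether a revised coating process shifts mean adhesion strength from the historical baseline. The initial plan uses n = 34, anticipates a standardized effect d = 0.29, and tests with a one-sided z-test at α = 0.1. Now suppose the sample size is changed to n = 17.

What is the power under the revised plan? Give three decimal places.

With n = 17: δ = d·√n = 0.29 × √17 = 1.1957. Critical value z_{0.1} = 1.282.
Revised power = Φ(δ − 1.282) = Φ(-0.086) = 0.4658.

Power ≈ 0.466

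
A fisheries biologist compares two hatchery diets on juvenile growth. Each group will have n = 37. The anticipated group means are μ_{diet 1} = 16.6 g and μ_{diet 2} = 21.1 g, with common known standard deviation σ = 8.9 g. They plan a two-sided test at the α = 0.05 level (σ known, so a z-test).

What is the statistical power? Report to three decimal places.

Standardized effect: d = |μ_{diet 1} − μ_{diet 2}| / σ = |16.6 − 21.1| / 8.9 = 0.5056
Noncentrality parameter: δ = d·√(n/2) = 0.5056 × √(37/2) = 2.1747
Two-sided α = 0.05 → critical value z_{0.025} = 1.960.
Power = Φ(δ − 1.960) + Φ(−δ − 1.960) = Φ(0.215) + Φ(-4.135) = 0.5850 + 0.0000 = 0.5850.

Power ≈ 0.585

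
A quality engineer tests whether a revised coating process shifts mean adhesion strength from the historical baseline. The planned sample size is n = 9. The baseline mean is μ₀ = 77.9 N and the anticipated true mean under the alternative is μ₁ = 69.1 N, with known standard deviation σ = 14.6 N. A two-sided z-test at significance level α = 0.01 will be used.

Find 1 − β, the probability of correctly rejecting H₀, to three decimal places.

Power ≈ 0.221

Standardized effect: d = |μ₁ − μ₀| / σ = |69.1 − 77.9| / 14.6 = 0.6027
Noncentrality parameter: δ = d·√n = 0.6027 × √9 = 1.8082
Two-sided α = 0.01 → critical value z_{0.005} = 2.576.
Power = Φ(δ − 2.576) + Φ(−δ − 2.576) = Φ(-0.768) + Φ(-4.384) = 0.2214 + 0.0000 = 0.2214.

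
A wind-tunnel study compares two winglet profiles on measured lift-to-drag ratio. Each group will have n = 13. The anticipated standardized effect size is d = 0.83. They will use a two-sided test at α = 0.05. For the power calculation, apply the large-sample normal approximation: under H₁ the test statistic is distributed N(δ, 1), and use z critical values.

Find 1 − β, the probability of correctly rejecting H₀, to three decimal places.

Noncentrality parameter: λ = d·√(n/2) = 0.83 × √(13/2) = 2.1161
Two-sided α = 0.05 → critical value z_{0.025} = 1.960.
Power = Φ(λ − 1.960) + Φ(−λ − 1.960) = Φ(0.156) + Φ(-4.076) = 0.5620 + 0.0000 = 0.5621.

Power ≈ 0.562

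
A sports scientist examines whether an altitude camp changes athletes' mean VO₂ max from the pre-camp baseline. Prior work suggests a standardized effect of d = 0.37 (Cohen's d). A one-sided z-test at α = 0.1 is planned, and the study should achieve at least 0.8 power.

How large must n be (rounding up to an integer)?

For power 0.8 need Φ(δ − z_{0.1}) = 0.8, so δ = z_{0.1} + z_{0.20} = 1.282 + 0.842 = 2.123.
δ = d·√n ⇒ n = (δ/d)² = (2.123 / 0.37)² = 32.93.
Rounding up, n = 33.

n = 33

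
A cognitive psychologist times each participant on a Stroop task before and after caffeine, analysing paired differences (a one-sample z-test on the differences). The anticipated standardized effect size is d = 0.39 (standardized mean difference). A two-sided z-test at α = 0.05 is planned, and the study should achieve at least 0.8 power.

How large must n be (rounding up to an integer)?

n = 52

Set Φ(δ − 1.960) = 0.8; then δ − 1.960 = Φ⁻¹(0.8) = 0.842, giving δ = 2.802.
(Ignoring the negligible lower-tail rejection probability gives the usual closed-form inversion.)
δ = d·√n ⇒ n = (δ/d)² = (2.802 / 0.39)² = 51.60.
Round up to the next whole unit.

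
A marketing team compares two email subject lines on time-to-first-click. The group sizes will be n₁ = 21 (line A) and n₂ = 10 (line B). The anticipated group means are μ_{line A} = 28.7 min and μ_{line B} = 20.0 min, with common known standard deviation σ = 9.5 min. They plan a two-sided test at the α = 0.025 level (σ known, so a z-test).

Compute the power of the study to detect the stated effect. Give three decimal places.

Standardized effect: d = |μ_{line A} − μ_{line B}| / σ = |28.7 − 20.0| / 9.5 = 0.9158
Noncentrality parameter: δ = d / √(1/n₁ + 1/n₂) = 0.9158 / √(1/21 + 1/10) = 2.3836
Critical value for a two-sided test at α = 0.025: z_{α/2} = 2.241.
Power = Φ(δ − 2.241) + Φ(−δ − 2.241) = Φ(0.142) + Φ(-4.625) = 0.5565 + 0.0000 = 0.5565.

Power ≈ 0.557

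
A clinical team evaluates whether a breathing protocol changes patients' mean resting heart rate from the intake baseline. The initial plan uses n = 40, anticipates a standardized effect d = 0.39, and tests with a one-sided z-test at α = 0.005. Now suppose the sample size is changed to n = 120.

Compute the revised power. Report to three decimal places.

Power ≈ 0.955

With n = 120: δ = d·√n = 0.39 × √120 = 4.2722. Critical value z_{0.005} = 2.576.
Revised power = Φ(δ − 2.576) = Φ(1.696) = 0.9551.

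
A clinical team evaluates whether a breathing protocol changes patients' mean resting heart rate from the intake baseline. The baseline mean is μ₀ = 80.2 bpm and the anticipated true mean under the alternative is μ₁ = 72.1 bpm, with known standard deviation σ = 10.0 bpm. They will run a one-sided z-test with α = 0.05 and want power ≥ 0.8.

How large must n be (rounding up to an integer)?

n = 10

Standardized effect: d = |μ₁ − μ₀| / σ = |72.1 − 80.2| / 10.0 = 0.8100
For power 0.8 need Φ(δ − z_{0.05}) = 0.8, so δ = z_{0.05} + z_{0.20} = 1.645 + 0.842 = 2.486.
δ = d·√n ⇒ n = (δ/d)² = (2.486 / 0.8100)² = 9.42.
Round up to the next whole unit.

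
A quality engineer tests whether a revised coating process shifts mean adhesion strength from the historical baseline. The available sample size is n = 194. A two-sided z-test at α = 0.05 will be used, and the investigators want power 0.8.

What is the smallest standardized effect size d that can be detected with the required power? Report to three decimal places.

Need Φ(δ − 1.960) = 0.8, so δ = 1.960 + 0.842 = 2.802.
(Lower-tail contribution to power is negligible for δ > 0.)
δ = d·√n ⇒ d = δ/√n = 2.802/√194 = 0.2011.

d ≈ 0.201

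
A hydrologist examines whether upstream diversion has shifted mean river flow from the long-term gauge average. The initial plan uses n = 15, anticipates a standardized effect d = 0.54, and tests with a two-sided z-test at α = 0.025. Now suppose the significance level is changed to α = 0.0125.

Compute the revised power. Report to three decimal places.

Power ≈ 0.342

δ = d·√n = 0.54 × √15 = 2.0914 (unchanged). New critical value: z_{0.0063} = 2.498.
Revised power = Φ(δ − 2.498) + Φ(−δ − 2.498) = Φ(-0.406) + Φ(-4.589) = 0.3423 + 0.0000 = 0.3423.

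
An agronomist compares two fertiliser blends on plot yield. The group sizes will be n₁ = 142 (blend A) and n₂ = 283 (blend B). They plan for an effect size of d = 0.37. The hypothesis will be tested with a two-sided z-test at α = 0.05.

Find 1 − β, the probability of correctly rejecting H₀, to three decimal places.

Power ≈ 0.949

Noncentrality parameter: δ = d / √(1/n₁ + 1/n₂) = 0.37 / √(1/142 + 1/283) = 3.5979
Critical value for a two-sided test at α = 0.05: z_{α/2} = 1.960.
Power = Φ(δ − 1.960) + Φ(−δ − 1.960) = Φ(1.638) + Φ(-5.558) = 0.9493 + 0.0000 = 0.9493.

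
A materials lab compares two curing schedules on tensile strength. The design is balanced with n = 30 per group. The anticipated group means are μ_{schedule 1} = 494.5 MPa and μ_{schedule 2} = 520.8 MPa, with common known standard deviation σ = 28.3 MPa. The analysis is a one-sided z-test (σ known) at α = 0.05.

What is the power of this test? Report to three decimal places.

Standardized effect: d = |μ_{schedule 1} − μ_{schedule 2}| / σ = |494.5 − 520.8| / 28.3 = 0.9293
Noncentrality parameter: δ = d·√(n/2) = 0.9293 × √(30/2) = 3.5993
Critical value for a one-sided test at α = 0.05: z_α = 1.645.
Power = P(Z > 1.645 − δ) = Φ(1.954) = 0.9747.

Power ≈ 0.975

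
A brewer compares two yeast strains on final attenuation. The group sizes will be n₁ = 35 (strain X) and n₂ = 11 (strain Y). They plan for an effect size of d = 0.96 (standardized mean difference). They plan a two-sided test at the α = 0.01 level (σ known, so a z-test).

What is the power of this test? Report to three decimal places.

Noncentrality parameter: δ = d / √(1/n₁ + 1/n₂) = 0.96 / √(1/35 + 1/11) = 2.7773
Two-sided α = 0.01 → critical value z_{0.005} = 2.576.
Power = Φ(δ − 2.576) + Φ(−δ − 2.576) = Φ(0.201) + Φ(-5.353) = 0.5798 + 0.0000 = 0.5798.

Power ≈ 0.580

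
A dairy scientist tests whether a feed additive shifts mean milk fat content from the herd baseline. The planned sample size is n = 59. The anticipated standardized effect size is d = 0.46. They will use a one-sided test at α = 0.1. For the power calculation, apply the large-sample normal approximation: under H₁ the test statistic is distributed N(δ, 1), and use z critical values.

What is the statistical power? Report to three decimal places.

Noncentrality parameter: δ = d·√n = 0.46 × √59 = 3.5333
One-sided α = 0.1 → critical value z_{0.1} = 1.282.
Power = Φ(δ − 1.282) = Φ(2.252) = 0.9878.

Power ≈ 0.988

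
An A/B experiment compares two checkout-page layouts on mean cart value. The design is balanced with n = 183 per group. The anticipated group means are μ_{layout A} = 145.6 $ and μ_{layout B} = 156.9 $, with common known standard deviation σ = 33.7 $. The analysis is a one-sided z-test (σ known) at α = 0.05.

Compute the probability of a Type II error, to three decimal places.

β ≈ 0.059

Standardized effect: d = |μ_{layout A} − μ_{layout B}| / σ = |145.6 − 156.9| / 33.7 = 0.3353
Noncentrality parameter: δ = d·√(n/2) = 0.3353 × √(183/2) = 3.2074
One-sided α = 0.05 → critical value z_{0.05} = 1.645.
Power = Φ(δ − 1.645) = Φ(1.563) = 0.9409.
Type II error: β = 1 − power = 1 − 0.9409 = 0.0591.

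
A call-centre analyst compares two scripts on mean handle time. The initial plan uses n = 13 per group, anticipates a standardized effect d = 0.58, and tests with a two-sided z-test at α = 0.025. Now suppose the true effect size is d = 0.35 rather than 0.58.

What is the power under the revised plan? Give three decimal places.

Power ≈ 0.090

With d = 0.35: δ = d·√(n/2) = 0.35 × √(13/2) = 0.8923. Critical value z_{0.0125} = 2.241.
Revised power = Φ(δ − 2.241) + Φ(−δ − 2.241) = Φ(-1.349) + Φ(-3.134) = 0.0887 + 0.0009 = 0.0895.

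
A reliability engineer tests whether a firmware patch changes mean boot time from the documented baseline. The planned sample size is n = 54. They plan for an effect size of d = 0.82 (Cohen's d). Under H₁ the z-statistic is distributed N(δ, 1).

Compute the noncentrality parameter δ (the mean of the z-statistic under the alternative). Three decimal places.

δ ≈ 6.026

δ = d·√n = 0.82 × √54 = 6.0257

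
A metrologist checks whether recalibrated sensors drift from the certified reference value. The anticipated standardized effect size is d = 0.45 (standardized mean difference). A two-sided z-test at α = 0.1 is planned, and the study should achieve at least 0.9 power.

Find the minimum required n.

n = 43

For power 0.9 need Φ(δ − z_{0.05}) = 0.9, so δ = z_{0.05} + z_{0.10} = 1.645 + 1.282 = 2.926.
(For δ > 0 the lower-tail rejection region contributes negligibly to power, so the one-term inversion is standard.)
δ = d·√n ⇒ n = (δ/d)² = (2.926 / 0.45)² = 42.29.
Round up to the next whole unit.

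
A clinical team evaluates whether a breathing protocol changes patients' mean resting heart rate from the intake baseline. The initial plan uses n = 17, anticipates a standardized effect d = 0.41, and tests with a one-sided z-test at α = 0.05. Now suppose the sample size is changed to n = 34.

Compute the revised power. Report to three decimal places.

Power ≈ 0.772

With n = 34: δ = d·√n = 0.41 × √34 = 2.3907. Critical value z_{0.05} = 1.645.
Revised power = P(Z > 1.645 − δ) = Φ(0.746) = 0.7721.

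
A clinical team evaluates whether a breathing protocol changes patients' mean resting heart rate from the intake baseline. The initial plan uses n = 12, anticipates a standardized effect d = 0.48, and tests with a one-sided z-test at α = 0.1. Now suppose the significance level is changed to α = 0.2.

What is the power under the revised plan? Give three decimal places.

δ = d·√n = 0.48 × √12 = 1.6628 (unchanged). New critical value: z_{0.2} = 0.842.
Revised power = Φ(δ − 0.842) = Φ(0.821) = 0.7942.

Power ≈ 0.794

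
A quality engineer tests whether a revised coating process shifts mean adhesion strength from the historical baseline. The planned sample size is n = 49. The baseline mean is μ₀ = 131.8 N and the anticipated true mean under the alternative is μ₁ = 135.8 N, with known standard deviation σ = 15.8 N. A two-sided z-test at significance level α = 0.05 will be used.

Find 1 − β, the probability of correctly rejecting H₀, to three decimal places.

Standardized effect: d = |μ₁ − μ₀| / σ = |135.8 − 131.8| / 15.8 = 0.2532
Noncentrality parameter: δ = d·√n = 0.2532 × √49 = 1.7722
Critical value for a two-sided test at α = 0.05: z_{α/2} = 1.960.
Power = Φ(δ − 1.960) + Φ(−δ − 1.960) = Φ(-0.188) + Φ(-3.732) = 0.4255 + 0.0001 = 0.4256.

Power ≈ 0.426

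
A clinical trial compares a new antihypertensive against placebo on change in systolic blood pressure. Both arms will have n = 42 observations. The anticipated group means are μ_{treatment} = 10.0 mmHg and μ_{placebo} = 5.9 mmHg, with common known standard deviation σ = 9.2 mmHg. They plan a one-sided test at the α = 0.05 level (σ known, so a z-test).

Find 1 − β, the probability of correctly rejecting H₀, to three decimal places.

Standardized effect: d = |μ_{treatment} − μ_{placebo}| / σ = |10.0 − 5.9| / 9.2 = 0.4457
Noncentrality parameter: λ = d·√(n/2) = 0.4457 × √(42/2) = 2.0422
One-sided α = 0.05 → critical value z_{0.05} = 1.645.
Power = P(Z > 1.645 − λ) = Φ(0.397) = 0.6545.

Power ≈ 0.654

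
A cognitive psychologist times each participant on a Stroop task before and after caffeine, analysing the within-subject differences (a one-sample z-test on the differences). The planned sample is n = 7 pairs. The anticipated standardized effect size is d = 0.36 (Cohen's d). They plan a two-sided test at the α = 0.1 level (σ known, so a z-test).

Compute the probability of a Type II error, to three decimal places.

Noncentrality parameter: δ = d·√n = 0.36 × √7 = 0.9525
Critical value for a two-sided test at α = 0.1: z_{α/2} = 1.645.
Power = Φ(δ − 1.645) + Φ(−δ − 1.645) = Φ(-0.692) + Φ(-2.597) = 0.2443 + 0.0047 = 0.2490.
Type II error: β = 1 − power = 1 − 0.2490 = 0.7510.

β ≈ 0.751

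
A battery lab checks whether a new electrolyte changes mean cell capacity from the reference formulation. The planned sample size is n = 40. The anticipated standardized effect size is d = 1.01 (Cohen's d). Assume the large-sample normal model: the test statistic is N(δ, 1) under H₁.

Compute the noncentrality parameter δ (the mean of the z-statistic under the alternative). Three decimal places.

δ ≈ 6.388

The noncentrality parameter scales effect size by the design's sample-size factor: δ = d·√n = 1.01 × √40 = 6.3878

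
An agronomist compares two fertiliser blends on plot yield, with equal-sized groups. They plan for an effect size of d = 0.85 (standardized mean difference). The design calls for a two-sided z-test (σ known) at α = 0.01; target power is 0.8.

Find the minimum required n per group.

Set Φ(δ − 2.576) = 0.8; then δ − 2.576 = Φ⁻¹(0.8) = 0.842, giving δ = 3.417.
(Ignoring the negligible lower-tail rejection probability gives the usual closed-form inversion.)
δ = d·√(n/2) ⇒ n = 2(δ/d)² = 2 × (3.417 / 0.85)² = 32.33.
Round up to the next whole unit.

n = 33 per group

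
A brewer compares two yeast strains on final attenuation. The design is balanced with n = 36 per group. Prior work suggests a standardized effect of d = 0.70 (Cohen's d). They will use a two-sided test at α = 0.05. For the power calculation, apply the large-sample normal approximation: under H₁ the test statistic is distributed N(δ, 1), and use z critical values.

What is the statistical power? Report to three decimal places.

Noncentrality parameter: δ = d·√(n/2) = 0.70 × √(36/2) = 2.9698
Critical value for a two-sided test at α = 0.05: z_{α/2} = 1.960.
Power = Φ(δ − 1.960) + Φ(−δ − 1.960) = Φ(1.010) + Φ(-4.930) = 0.8437 + 0.0000 = 0.8437.

Power ≈ 0.844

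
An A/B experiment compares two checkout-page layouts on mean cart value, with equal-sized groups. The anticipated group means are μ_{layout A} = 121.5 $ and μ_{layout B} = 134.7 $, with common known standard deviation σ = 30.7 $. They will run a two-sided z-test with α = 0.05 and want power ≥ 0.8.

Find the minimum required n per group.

n = 85 per group

Standardized effect: d = |μ_{layout A} − μ_{layout B}| / σ = |121.5 − 134.7| / 30.7 = 0.4300
Set Φ(δ − 1.960) = 0.8; then δ − 1.960 = Φ⁻¹(0.8) = 0.842, giving δ = 2.802.
(For δ > 0 the lower-tail rejection region contributes negligibly to power, so the one-term inversion is standard.)
δ = d·√(n/2) ⇒ n = 2(δ/d)² = 2 × (2.802 / 0.4300)² = 84.91.
Round up to the next whole unit.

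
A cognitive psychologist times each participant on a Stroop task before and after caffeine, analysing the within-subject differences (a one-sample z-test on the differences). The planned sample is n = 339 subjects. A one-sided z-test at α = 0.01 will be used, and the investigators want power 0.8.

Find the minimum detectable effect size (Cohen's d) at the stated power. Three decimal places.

Need Φ(δ − 2.326) = 0.8, so δ = 2.326 + 0.842 = 3.168.
δ = d·√n ⇒ d = δ/√n = 3.168/√339 = 0.1721.

d ≈ 0.172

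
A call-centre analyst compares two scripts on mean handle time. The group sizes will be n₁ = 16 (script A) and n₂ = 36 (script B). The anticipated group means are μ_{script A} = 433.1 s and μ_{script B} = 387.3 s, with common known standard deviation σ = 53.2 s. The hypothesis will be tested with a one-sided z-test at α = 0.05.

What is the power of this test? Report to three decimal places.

Power ≈ 0.889

Standardized effect: d = |μ_{script A} − μ_{script B}| / σ = |433.1 − 387.3| / 53.2 = 0.8609
Noncentrality parameter: δ = d / √(1/n₁ + 1/n₂) = 0.8609 / √(1/16 + 1/36) = 2.8653
Critical value for a one-sided test at α = 0.05: z_α = 1.645.
Power = Φ(δ − 1.645) = Φ(1.220) = 0.8888.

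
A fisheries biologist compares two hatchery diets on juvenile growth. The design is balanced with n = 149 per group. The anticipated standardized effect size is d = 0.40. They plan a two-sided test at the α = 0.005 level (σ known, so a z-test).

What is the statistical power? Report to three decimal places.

Power ≈ 0.741

Noncentrality parameter: δ = d·√(n/2) = 0.40 × √(149/2) = 3.4525
Critical value for a two-sided test at α = 0.005: z_{α/2} = 2.807.
Power = Φ(δ − 2.807) + Φ(−δ − 2.807) = Φ(0.646) + Φ(-6.260) = 0.7407 + 0.0000 = 0.7407.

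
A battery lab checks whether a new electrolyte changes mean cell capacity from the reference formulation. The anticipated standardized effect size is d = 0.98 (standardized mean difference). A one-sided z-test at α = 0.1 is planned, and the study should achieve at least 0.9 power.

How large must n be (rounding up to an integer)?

n = 7

For power 0.9 need Φ(δ − z_{0.1}) = 0.9, so δ = z_{0.1} + z_{0.10} = 1.282 + 1.282 = 2.563.
δ = d·√n ⇒ n = (δ/d)² = (2.563 / 0.98)² = 6.84.
Rounding up, n = 7.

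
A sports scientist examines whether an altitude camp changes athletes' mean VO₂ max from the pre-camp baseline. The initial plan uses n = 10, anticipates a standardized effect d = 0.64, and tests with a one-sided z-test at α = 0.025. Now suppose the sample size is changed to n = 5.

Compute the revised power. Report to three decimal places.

Power ≈ 0.298

With n = 5: δ = d·√n = 0.64 × √5 = 1.4311. Critical value z_{0.025} = 1.960.
Revised power = P(Z > 1.960 − δ) = Φ(-0.529) = 0.2984.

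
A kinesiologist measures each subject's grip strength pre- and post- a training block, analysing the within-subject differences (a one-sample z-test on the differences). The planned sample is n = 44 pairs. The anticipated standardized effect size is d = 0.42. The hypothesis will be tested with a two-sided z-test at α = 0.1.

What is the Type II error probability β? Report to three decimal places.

Noncentrality parameter: δ = d·√n = 0.42 × √44 = 2.7860
Two-sided α = 0.1 → critical value z_{0.05} = 1.645.
Power = Φ(δ − 1.645) + Φ(−δ − 1.645) = Φ(1.141) + Φ(-4.431) = 0.8731 + 0.0000 = 0.8731.
Type II error: β = 1 − power = 1 − 0.8731 = 0.1269.

β ≈ 0.127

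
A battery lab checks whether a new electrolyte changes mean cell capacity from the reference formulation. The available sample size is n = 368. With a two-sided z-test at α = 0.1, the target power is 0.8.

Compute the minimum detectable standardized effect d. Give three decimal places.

Required noncentrality: δ = z_{0.05} + z_{0.20} = 1.645 + 0.842 = 2.486.
(Lower-tail contribution to power is negligible for δ > 0.)
δ = d·√n ⇒ d = δ/√n = 2.486/√368 = 0.1296.

d ≈ 0.130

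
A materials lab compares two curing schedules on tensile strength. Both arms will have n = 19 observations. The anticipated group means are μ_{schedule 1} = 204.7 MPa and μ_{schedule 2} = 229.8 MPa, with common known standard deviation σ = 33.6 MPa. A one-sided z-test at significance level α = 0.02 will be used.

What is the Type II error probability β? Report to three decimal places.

β ≈ 0.402

Standardized effect: d = |μ_{schedule 1} − μ_{schedule 2}| / σ = |204.7 − 229.8| / 33.6 = 0.7470
Noncentrality parameter: δ = d·√(n/2) = 0.7470 × √(19/2) = 2.3025
Critical value for a one-sided test at α = 0.02: z_α = 2.054.
Power = P(Z > 2.054 − δ) = Φ(0.249) = 0.5982.
Type II error: β = 1 − power = 1 − 0.5982 = 0.4018.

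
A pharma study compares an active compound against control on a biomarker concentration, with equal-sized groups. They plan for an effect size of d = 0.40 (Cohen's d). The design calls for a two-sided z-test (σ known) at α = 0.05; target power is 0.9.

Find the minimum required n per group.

Set Φ(δ − 1.960) = 0.9; then δ − 1.960 = Φ⁻¹(0.9) = 1.282, giving δ = 3.242.
(For δ > 0 the lower-tail rejection region contributes negligibly to power, so the one-term inversion is standard.)
δ = d·√(n/2) ⇒ n = 2(δ/d)² = 2 × (3.242 / 0.40)² = 131.34.
Round up to the next whole unit.

n = 132 per group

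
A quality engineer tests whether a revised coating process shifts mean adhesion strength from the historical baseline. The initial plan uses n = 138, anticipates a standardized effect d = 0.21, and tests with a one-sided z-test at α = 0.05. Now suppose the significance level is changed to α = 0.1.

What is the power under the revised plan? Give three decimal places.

δ = d·√n = 0.21 × √138 = 2.4669 (unchanged). New critical value: z_{0.1} = 1.282.
Revised power = P(Z > 1.282 − δ) = Φ(1.185) = 0.8821.

Power ≈ 0.882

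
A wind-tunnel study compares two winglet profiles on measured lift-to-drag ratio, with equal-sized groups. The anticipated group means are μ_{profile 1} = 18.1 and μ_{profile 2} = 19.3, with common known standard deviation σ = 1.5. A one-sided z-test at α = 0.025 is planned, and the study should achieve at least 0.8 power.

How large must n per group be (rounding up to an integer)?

Standardized effect: d = |μ_{profile 1} − μ_{profile 2}| / σ = |18.1 − 19.3| / 1.5 = 0.8000
For power 0.8 need Φ(δ − z_{0.025}) = 0.8, so δ = z_{0.025} + z_{0.20} = 1.960 + 0.842 = 2.802.
δ = d·√(n/2) ⇒ n = 2(δ/d)² = 2 × (2.802 / 0.8000)² = 24.53.
Rounding up, n = 25 per group.

n = 25 per group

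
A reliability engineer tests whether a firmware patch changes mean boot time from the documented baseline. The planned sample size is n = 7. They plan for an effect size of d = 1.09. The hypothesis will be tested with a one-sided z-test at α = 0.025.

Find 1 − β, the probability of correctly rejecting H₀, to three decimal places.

Noncentrality parameter: δ = d·√n = 1.09 × √7 = 2.8839
One-sided α = 0.025 → critical value z_{0.025} = 1.960.
Power = P(Z > 1.960 − δ) = Φ(0.924) = 0.8222.

Power ≈ 0.822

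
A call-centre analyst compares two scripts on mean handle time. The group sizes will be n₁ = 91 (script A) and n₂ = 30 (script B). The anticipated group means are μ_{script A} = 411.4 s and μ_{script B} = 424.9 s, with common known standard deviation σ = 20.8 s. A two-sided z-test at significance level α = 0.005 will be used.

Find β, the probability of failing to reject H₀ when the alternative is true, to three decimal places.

Standardized effect: d = |μ_{script A} − μ_{script B}| / σ = |411.4 − 424.9| / 20.8 = 0.6490
Noncentrality parameter: λ = d / √(1/n₁ + 1/n₂) = 0.6490 / √(1/91 + 1/30) = 3.0829
Two-sided α = 0.005 → critical value z_{0.0025} = 2.807.
Power = Φ(λ − 2.807) + Φ(−λ − 2.807) = Φ(0.276) + Φ(-5.890) = 0.6087 + 0.0000 = 0.6087.
Type II error: β = 1 − power = 1 − 0.6087 = 0.3913.

β ≈ 0.391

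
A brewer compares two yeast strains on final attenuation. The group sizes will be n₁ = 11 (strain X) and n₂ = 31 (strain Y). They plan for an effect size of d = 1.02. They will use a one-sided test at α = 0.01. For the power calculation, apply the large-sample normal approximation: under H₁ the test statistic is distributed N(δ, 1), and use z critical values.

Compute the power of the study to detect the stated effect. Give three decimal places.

Power ≈ 0.719

Noncentrality parameter: δ = d / √(1/n₁ + 1/n₂) = 1.02 / √(1/11 + 1/31) = 2.9064
Critical value for a one-sided test at α = 0.01: z_α = 2.326.
Power = P(Z > 2.326 − δ) = Φ(0.580) = 0.7191.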